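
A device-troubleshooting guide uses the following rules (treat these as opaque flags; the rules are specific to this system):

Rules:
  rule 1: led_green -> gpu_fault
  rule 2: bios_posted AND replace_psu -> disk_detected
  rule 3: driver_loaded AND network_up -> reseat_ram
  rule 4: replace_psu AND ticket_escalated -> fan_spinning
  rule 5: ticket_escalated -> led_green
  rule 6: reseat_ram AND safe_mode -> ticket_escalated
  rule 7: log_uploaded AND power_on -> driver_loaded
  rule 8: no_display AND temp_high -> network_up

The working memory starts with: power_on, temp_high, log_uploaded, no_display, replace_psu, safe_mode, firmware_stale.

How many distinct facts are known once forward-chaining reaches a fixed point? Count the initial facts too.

14

Round 1: rule 7 [log_uploaded AND power_on -> driver_loaded]; rule 8 [no_display AND temp_high -> network_up]. Adds driver_loaded, network_up.
Round 2: rule 3 [driver_loaded AND network_up -> reseat_ram]. Adds reseat_ram.
Round 3: rule 6 [reseat_ram AND safe_mode -> ticket_escalated]. Adds ticket_escalated.
Round 4: rule 4 [replace_psu AND ticket_escalated -> fan_spinning]; rule 5 [ticket_escalated -> led_green]. Adds fan_spinning, led_green.
Round 5: rule 1 [led_green -> gpu_fault]. Adds gpu_fault.
Closure: {driver_loaded, fan_spinning, firmware_stale, gpu_fault, led_green, log_uploaded, network_up, no_display, power_on, replace_psu, reseat_ram, safe_mode, temp_high, ticket_escalated} — 14 facts.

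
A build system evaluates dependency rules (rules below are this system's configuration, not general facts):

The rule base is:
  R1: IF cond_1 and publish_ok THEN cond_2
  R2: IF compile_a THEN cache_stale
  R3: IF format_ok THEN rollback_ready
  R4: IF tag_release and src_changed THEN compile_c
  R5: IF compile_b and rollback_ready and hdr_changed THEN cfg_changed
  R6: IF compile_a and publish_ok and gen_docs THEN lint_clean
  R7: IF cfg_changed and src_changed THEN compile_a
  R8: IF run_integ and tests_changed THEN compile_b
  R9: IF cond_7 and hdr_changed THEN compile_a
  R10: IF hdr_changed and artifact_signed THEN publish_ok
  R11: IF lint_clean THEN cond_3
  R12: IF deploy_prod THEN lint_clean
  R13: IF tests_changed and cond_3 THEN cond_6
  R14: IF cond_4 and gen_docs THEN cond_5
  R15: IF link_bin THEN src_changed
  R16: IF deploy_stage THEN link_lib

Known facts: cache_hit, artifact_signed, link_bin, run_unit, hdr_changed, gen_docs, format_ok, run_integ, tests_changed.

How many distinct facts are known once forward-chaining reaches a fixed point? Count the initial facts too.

Round 1 — R3, R8, R10, R15, derive rollback_ready, compile_b, publish_ok, src_changed.
Round 2 — R5, derive cfg_changed.
Round 3 — R7, derive compile_a.
Round 4 — R2, R6, derive cache_stale, lint_clean.
Round 5 — R11, derive cond_3.
Round 6 — R13, derive cond_6.
Closure: {artifact_signed, cache_hit, cache_stale, cfg_changed, compile_a, compile_b, cond_3, cond_6, format_ok, gen_docs, hdr_changed, link_bin, lint_clean, publish_ok, rollback_ready, run_integ, run_unit, src_changed, tests_changed} — 19 facts.

19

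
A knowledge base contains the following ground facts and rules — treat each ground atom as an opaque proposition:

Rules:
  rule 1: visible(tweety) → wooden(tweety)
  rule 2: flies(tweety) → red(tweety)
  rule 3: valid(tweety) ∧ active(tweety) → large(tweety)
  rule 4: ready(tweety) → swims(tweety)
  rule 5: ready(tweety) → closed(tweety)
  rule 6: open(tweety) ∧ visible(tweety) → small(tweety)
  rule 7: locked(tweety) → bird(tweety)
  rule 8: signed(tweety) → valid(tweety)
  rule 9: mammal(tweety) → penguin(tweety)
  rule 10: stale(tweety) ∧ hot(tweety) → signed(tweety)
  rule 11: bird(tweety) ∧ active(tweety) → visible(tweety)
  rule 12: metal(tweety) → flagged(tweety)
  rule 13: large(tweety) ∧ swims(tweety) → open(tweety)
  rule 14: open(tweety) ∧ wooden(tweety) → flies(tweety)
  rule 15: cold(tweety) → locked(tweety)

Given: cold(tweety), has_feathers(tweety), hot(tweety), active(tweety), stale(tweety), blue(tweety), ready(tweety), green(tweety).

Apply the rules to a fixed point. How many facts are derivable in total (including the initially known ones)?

21

[1] rule 4 [ready(tweety) → swims(tweety)]; rule 5 [ready(tweety) → closed(tweety)]; rule 10 [stale(tweety) ∧ hot(tweety) → signed(tweety)]; rule 15 [cold(tweety) → locked(tweety)]. ⇒ new: swims(tweety), closed(tweety), signed(tweety), locked(tweety).
[2] rule 7 [locked(tweety) → bird(tweety)]; rule 8 [signed(tweety) → valid(tweety)]. ⇒ new: bird(tweety), valid(tweety).
[3] rule 3 [valid(tweety) ∧ active(tweety) → large(tweety)]; rule 11 [bird(tweety) ∧ active(tweety) → visible(tweety)]. ⇒ new: large(tweety), visible(tweety).
[4] rule 1 [visible(tweety) → wooden(tweety)]; rule 13 [large(tweety) ∧ swims(tweety) → open(tweety)]. ⇒ new: wooden(tweety), open(tweety).
[5] rule 6 [open(tweety) ∧ visible(tweety) → small(tweety)]; rule 14 [open(tweety) ∧ wooden(tweety) → flies(tweety)]. ⇒ new: small(tweety), flies(tweety).
[6] rule 2 [flies(tweety) → red(tweety)]. ⇒ new: red(tweety).
Closure: {active(tweety), bird(tweety), blue(tweety), closed(tweety), cold(tweety), flies(tweety), green(tweety), has_feathers(tweety), hot(tweety), large(tweety), locked(tweety), open(tweety), ready(tweety), red(tweety), signed(tweety), small(tweety), stale(tweety), swims(tweety), valid(tweety), visible(tweety), wooden(tweety)} — 21 facts.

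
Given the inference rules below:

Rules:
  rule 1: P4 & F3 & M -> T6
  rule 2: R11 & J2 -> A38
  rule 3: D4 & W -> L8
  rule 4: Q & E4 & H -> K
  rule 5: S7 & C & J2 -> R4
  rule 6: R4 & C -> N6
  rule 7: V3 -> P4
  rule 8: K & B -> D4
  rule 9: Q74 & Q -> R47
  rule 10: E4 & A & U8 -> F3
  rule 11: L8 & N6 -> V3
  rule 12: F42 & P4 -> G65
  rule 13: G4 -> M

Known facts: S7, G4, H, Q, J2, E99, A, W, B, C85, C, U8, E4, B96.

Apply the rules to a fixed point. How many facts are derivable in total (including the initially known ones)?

Round 1 — rule 4, rule 5, rule 10, rule 13, derive K, R4, F3, M.
Round 2 — rule 6, rule 8, derive N6, D4.
Round 3 — rule 3, derive L8.
Round 4 — rule 11, derive V3.
Round 5 — rule 7, derive P4.
Round 6 — rule 1, derive T6.
Closure: {A, B, B96, C, C85, D4, E4, E99, F3, G4, H, J2, K, L8, M, N6, P4, Q, R4, S7, T6, U8, V3, W} — 24 facts.

24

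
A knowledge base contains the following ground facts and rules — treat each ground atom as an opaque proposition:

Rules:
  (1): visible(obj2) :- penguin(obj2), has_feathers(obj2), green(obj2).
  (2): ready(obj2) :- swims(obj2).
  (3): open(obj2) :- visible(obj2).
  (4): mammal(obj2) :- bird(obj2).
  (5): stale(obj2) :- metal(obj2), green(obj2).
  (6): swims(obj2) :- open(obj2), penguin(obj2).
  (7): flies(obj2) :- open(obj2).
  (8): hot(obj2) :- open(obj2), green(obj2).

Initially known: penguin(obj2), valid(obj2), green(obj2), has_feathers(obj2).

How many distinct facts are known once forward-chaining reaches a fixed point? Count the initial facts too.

Round 1: (1) [visible(obj2) :- penguin(obj2), has_feathers(obj2), green(obj2).]. Adds visible(obj2).
Round 2: (3) [open(obj2) :- visible(obj2).]. Adds open(obj2).
Round 3: (6) [swims(obj2) :- open(obj2), penguin(obj2).]; (7) [flies(obj2) :- open(obj2).]; (8) [hot(obj2) :- open(obj2), green(obj2).]. Adds swims(obj2), flies(obj2), hot(obj2).
Round 4: (2) [ready(obj2) :- swims(obj2).]. Adds ready(obj2).
Closure: {flies(obj2), green(obj2), has_feathers(obj2), hot(obj2), open(obj2), penguin(obj2), ready(obj2), swims(obj2), valid(obj2), visible(obj2)} — 10 facts.

10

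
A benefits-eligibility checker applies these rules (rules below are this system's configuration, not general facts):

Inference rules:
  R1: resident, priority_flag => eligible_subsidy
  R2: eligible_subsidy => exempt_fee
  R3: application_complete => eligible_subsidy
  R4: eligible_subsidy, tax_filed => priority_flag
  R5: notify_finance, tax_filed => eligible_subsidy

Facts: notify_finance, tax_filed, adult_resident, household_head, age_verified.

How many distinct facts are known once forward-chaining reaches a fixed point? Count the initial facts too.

[1] R5 [notify_finance, tax_filed => eligible_subsidy]. ⇒ new: eligible_subsidy.
[2] R2 [eligible_subsidy => exempt_fee]; R4 [eligible_subsidy, tax_filed => priority_flag]. ⇒ new: exempt_fee, priority_flag.
Closure: {adult_resident, age_verified, eligible_subsidy, exempt_fee, household_head, notify_finance, priority_flag, tax_filed} — 8 facts.

8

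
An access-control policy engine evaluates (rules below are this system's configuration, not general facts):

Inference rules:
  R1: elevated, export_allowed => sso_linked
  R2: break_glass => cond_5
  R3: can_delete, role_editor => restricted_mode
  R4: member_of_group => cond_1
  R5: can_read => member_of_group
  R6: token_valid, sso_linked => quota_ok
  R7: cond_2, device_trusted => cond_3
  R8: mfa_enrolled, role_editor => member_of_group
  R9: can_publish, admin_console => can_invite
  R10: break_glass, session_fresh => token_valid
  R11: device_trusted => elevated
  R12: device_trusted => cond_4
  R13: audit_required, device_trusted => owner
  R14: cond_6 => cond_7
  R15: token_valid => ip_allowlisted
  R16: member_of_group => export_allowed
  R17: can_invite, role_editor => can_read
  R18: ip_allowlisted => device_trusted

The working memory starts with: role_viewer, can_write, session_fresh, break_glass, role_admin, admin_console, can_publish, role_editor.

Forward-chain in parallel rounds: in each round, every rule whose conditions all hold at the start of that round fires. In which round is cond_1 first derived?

4

Round 1: R2 [break_glass => cond_5]; R9 [can_publish, admin_console => can_invite]; R10 [break_glass, session_fresh => token_valid]. New: cond_5, can_invite, token_valid.
Round 2: R15 [token_valid => ip_allowlisted]; R17 [can_invite, role_editor => can_read]. New: ip_allowlisted, can_read.
Round 3: R5 [can_read => member_of_group]; R18 [ip_allowlisted => device_trusted]. New: member_of_group, device_trusted.
Round 4: R4 [member_of_group => cond_1]; R11 [device_trusted => elevated]; R12 [device_trusted => cond_4]; R16 [member_of_group => export_allowed]. New: cond_1, elevated, cond_4, export_allowed.
cond_1 first appears in round 4.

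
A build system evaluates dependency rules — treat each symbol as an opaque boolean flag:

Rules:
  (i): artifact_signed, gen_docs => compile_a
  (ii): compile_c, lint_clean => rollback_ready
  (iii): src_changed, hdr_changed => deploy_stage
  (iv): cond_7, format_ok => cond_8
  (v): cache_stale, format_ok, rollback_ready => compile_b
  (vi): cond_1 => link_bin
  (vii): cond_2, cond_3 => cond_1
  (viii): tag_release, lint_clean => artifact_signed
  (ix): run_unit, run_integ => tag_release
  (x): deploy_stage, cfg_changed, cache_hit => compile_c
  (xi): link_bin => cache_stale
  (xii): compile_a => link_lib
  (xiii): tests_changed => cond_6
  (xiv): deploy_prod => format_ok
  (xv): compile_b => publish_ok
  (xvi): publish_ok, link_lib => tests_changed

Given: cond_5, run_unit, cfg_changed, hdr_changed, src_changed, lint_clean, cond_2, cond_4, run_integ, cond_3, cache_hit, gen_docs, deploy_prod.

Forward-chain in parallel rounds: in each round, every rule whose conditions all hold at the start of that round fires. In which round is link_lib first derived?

[1] (iii) [src_changed, hdr_changed => deploy_stage]; (vii) [cond_2, cond_3 => cond_1]; (ix) [run_unit, run_integ => tag_release]; (xiv) [deploy_prod => format_ok]. ⇒ new: deploy_stage, cond_1, tag_release, format_ok.
[2] (vi) [cond_1 => link_bin]; (viii) [tag_release, lint_clean => artifact_signed]; (x) [deploy_stage, cfg_changed, cache_hit => compile_c]. ⇒ new: link_bin, artifact_signed, compile_c.
[3] (i) [artifact_signed, gen_docs => compile_a]; (ii) [compile_c, lint_clean => rollback_ready]; (xi) [link_bin => cache_stale]. ⇒ new: compile_a, rollback_ready, cache_stale.
[4] (v) [cache_stale, format_ok, rollback_ready => compile_b]; (xii) [compile_a => link_lib]. ⇒ new: compile_b, link_lib.
link_lib first appears in round 4.

4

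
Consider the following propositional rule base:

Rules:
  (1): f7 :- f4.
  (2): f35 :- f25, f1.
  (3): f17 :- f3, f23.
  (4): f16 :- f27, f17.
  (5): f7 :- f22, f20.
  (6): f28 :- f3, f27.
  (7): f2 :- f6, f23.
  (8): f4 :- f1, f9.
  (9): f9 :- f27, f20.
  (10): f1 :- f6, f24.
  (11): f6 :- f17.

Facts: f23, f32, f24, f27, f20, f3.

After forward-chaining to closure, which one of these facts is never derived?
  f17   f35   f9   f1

f35

Round 1: (3) [f17 :- f3, f23.]; (6) [f28 :- f3, f27.]; (9) [f9 :- f27, f20.]. New: f17, f28, f9.
Round 2: (4) [f16 :- f27, f17.]; (11) [f6 :- f17.]. New: f16, f6.
Round 3: (7) [f2 :- f6, f23.]; (10) [f1 :- f6, f24.]. New: f2, f1.
Round 4: (8) [f4 :- f1, f9.]. New: f4.
Round 5: (1) [f7 :- f4.]. New: f7.
Derived: f9 (round 1), f17 (round 1), f1 (round 3). f35 never appears in any round.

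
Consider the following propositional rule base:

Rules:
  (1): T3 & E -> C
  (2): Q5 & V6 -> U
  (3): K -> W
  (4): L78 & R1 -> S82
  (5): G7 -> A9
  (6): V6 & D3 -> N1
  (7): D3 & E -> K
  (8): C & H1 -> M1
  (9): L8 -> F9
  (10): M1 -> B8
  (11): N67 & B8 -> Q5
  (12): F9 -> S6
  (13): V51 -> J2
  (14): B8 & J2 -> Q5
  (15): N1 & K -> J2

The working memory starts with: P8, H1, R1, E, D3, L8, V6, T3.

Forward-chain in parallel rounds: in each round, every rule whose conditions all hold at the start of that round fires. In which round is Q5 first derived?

Round 1: (1) [T3 & E -> C]; (6) [V6 & D3 -> N1]; (7) [D3 & E -> K]; (9) [L8 -> F9]. Adds C, N1, K, F9.
Round 2: (3) [K -> W]; (8) [C & H1 -> M1]; (12) [F9 -> S6]; (15) [N1 & K -> J2]. Adds W, M1, S6, J2.
Round 3: (10) [M1 -> B8]. Adds B8.
Round 4: (14) [B8 & J2 -> Q5]. Adds Q5.
Q5 first appears in round 4.

4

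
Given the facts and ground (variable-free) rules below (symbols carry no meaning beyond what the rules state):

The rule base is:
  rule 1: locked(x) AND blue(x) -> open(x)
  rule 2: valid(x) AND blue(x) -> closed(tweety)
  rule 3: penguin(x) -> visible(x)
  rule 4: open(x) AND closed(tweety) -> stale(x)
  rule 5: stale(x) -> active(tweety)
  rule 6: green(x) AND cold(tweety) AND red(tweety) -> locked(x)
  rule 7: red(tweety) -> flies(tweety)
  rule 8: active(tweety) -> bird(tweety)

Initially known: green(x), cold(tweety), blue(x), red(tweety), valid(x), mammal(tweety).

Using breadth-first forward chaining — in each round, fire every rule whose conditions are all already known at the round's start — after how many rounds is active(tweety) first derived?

4

Round 1: rule 2 [valid(x) AND blue(x) -> closed(tweety)]; rule 6 [green(x) AND cold(tweety) AND red(tweety) -> locked(x)]; rule 7 [red(tweety) -> flies(tweety)]. Adds closed(tweety), locked(x), flies(tweety).
Round 2: rule 1 [locked(x) AND blue(x) -> open(x)]. Adds open(x).
Round 3: rule 4 [open(x) AND closed(tweety) -> stale(x)]. Adds stale(x).
Round 4: rule 5 [stale(x) -> active(tweety)]. Adds active(tweety).
active(tweety) first appears in round 4.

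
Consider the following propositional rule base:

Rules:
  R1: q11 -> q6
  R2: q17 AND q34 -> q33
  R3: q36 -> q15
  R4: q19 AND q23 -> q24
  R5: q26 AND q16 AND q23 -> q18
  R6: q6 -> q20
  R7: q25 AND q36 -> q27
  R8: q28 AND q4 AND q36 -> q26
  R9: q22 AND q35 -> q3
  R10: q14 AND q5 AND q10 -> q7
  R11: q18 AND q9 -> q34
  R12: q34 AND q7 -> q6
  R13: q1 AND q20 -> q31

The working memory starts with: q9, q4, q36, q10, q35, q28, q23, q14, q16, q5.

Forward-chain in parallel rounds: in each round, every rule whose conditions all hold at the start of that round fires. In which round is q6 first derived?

4

[1] R3 [q36 -> q15]; R8 [q28 AND q4 AND q36 -> q26]; R10 [q14 AND q5 AND q10 -> q7]. ⇒ new: q15, q26, q7.
[2] R5 [q26 AND q16 AND q23 -> q18]. ⇒ new: q18.
[3] R11 [q18 AND q9 -> q34]. ⇒ new: q34.
[4] R12 [q34 AND q7 -> q6]. ⇒ new: q6.
q6 first appears in round 4.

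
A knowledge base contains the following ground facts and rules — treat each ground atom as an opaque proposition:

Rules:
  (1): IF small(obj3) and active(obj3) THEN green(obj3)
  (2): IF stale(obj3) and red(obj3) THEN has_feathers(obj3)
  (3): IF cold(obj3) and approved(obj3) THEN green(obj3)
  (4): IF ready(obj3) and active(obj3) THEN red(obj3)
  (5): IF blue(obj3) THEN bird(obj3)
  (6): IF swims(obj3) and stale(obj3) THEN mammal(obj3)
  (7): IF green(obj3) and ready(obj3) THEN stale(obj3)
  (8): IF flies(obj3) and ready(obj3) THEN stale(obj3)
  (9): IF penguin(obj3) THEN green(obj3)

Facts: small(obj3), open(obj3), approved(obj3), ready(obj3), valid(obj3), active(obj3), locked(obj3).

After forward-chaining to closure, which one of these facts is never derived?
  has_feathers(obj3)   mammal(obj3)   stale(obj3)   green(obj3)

Round 1: (1) [IF small(obj3) and active(obj3) THEN green(obj3)]; (4) [IF ready(obj3) and active(obj3) THEN red(obj3)]. New: green(obj3), red(obj3).
Round 2: (7) [IF green(obj3) and ready(obj3) THEN stale(obj3)]. New: stale(obj3).
Round 3: (2) [IF stale(obj3) and red(obj3) THEN has_feathers(obj3)]. New: has_feathers(obj3).
Derived: green(obj3) (round 1), has_feathers(obj3) (round 3), stale(obj3) (round 2). mammal(obj3) never appears in any round.

mammal(obj3)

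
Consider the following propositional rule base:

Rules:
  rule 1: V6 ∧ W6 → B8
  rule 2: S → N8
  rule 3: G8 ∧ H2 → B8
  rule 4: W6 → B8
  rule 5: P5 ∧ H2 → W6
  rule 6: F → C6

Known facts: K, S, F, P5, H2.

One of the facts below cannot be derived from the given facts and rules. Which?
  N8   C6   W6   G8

Round 1: rule 2 [S → N8]; rule 5 [P5 ∧ H2 → W6]; rule 6 [F → C6]. Adds N8, W6, C6.
Round 2: rule 4 [W6 → B8]. Adds B8.
Derived: N8 (round 1), W6 (round 1), C6 (round 1). G8 never appears in any round.

G8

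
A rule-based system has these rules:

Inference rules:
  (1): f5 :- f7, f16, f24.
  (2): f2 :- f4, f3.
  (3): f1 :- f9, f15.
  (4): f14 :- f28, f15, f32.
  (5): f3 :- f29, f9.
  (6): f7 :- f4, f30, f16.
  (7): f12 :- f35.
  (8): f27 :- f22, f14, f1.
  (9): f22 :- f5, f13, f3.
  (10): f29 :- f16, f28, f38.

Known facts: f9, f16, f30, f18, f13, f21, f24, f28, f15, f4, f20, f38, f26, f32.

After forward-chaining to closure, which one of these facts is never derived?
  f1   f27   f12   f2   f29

f12

[1] (3) [f1 :- f9, f15.]; (4) [f14 :- f28, f15, f32.]; (6) [f7 :- f4, f30, f16.]; (10) [f29 :- f16, f28, f38.]. ⇒ new: f1, f14, f7, f29.
[2] (1) [f5 :- f7, f16, f24.]; (5) [f3 :- f29, f9.]. ⇒ new: f5, f3.
[3] (2) [f2 :- f4, f3.]; (9) [f22 :- f5, f13, f3.]. ⇒ new: f2, f22.
[4] (8) [f27 :- f22, f14, f1.]. ⇒ new: f27.
Derived: f29 (round 1), f27 (round 4), f1 (round 1), f2 (round 3). f12 never appears in any round.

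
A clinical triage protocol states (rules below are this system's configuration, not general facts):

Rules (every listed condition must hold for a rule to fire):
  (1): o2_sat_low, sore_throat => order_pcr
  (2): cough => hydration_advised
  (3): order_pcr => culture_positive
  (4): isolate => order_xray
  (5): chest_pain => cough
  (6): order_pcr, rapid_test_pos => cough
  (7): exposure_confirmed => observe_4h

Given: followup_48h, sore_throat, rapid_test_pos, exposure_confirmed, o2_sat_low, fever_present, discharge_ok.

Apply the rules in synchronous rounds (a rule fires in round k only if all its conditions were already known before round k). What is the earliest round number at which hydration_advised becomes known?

[1] (1) [o2_sat_low, sore_throat => order_pcr]; (7) [exposure_confirmed => observe_4h]. ⇒ new: order_pcr, observe_4h.
[2] (3) [order_pcr => culture_positive]; (6) [order_pcr, rapid_test_pos => cough]. ⇒ new: culture_positive, cough.
[3] (2) [cough => hydration_advised]. ⇒ new: hydration_advised.
hydration_advised first appears in round 3.

3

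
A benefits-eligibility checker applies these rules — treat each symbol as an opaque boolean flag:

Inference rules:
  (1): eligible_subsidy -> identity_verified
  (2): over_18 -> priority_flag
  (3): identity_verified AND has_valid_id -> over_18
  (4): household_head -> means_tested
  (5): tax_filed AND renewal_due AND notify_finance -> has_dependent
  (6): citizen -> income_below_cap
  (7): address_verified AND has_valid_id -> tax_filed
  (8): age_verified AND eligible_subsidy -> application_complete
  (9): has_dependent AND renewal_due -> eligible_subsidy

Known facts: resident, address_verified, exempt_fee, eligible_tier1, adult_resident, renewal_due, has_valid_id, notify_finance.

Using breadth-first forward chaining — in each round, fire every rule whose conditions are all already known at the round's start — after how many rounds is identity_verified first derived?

4

Round 1: (7) [address_verified AND has_valid_id -> tax_filed]. Adds tax_filed.
Round 2: (5) [tax_filed AND renewal_due AND notify_finance -> has_dependent]. Adds has_dependent.
Round 3: (9) [has_dependent AND renewal_due -> eligible_subsidy]. Adds eligible_subsidy.
Round 4: (1) [eligible_subsidy -> identity_verified]. Adds identity_verified.
identity_verified first appears in round 4.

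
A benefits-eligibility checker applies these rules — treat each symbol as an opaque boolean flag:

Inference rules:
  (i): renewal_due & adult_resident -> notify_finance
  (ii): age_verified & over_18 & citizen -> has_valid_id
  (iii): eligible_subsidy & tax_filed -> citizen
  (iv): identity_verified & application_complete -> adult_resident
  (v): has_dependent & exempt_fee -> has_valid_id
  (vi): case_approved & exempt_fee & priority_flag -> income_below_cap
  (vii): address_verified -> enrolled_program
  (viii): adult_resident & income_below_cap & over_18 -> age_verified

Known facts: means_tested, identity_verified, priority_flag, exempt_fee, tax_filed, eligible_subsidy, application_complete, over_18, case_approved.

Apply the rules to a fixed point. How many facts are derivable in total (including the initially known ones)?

14

Round 1 fires (iii), (iv), (vi), giving citizen, adult_resident, income_below_cap.
Round 2 fires (viii), giving age_verified.
Round 3 fires (ii), giving has_valid_id.
Closure: {adult_resident, age_verified, application_complete, case_approved, citizen, eligible_subsidy, exempt_fee, has_valid_id, identity_verified, income_below_cap, means_tested, over_18, priority_flag, tax_filed} — 14 facts.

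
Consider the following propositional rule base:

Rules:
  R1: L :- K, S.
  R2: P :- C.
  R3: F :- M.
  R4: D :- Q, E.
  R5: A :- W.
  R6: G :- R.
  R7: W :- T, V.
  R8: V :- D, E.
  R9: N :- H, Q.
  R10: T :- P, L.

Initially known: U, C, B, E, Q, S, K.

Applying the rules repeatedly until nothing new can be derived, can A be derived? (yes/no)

yes

[1] R1 [L :- K, S.]; R2 [P :- C.]; R4 [D :- Q, E.]. ⇒ new: L, P, D.
[2] R8 [V :- D, E.]; R10 [T :- P, L.]. ⇒ new: V, T.
[3] R7 [W :- T, V.]. ⇒ new: W.
[4] R5 [A :- W.]. ⇒ new: A.
A appears in round 4, so it is derivable.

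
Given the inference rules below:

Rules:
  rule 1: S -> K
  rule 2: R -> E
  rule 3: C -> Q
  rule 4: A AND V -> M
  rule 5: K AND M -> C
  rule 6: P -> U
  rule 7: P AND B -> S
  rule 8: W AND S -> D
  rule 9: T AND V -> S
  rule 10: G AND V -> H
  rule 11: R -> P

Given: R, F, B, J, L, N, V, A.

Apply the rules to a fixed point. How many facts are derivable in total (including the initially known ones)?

16

Round 1 fires rule 2, rule 4, rule 11, giving E, M, P.
Round 2 fires rule 6, rule 7, giving U, S.
Round 3 fires rule 1, giving K.
Round 4 fires rule 5, giving C.
Round 5 fires rule 3, giving Q.
Closure: {A, B, C, E, F, J, K, L, M, N, P, Q, R, S, U, V} — 16 facts.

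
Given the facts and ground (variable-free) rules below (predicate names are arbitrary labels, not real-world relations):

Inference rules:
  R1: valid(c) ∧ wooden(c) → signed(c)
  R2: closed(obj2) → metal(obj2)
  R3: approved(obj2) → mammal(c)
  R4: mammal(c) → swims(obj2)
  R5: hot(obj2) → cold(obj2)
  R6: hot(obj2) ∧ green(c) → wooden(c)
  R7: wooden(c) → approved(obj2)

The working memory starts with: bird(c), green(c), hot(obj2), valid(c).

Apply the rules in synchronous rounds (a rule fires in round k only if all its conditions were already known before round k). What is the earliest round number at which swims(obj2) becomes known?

4

Round 1: R5 [hot(obj2) → cold(obj2)]; R6 [hot(obj2) ∧ green(c) → wooden(c)]. New: cold(obj2), wooden(c).
Round 2: R1 [valid(c) ∧ wooden(c) → signed(c)]; R7 [wooden(c) → approved(obj2)]. New: signed(c), approved(obj2).
Round 3: R3 [approved(obj2) → mammal(c)]. New: mammal(c).
Round 4: R4 [mammal(c) → swims(obj2)]. New: swims(obj2).
swims(obj2) first appears in round 4.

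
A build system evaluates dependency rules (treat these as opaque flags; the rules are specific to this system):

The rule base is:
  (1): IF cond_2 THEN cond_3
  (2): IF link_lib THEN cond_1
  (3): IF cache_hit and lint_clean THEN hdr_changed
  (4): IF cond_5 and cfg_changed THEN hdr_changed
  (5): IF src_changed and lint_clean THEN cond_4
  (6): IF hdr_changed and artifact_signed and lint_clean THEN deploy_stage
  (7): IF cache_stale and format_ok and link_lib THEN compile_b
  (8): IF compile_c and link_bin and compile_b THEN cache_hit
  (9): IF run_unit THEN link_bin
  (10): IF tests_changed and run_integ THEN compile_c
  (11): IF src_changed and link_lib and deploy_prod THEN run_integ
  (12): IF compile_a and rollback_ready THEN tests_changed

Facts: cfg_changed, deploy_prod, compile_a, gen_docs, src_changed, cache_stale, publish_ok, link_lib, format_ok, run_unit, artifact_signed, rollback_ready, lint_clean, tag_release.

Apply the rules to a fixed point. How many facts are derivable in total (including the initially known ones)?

24

Round 1 fires (2), (5), (7), (9), (11), (12), giving cond_1, cond_4, compile_b, link_bin, run_integ, tests_changed.
Round 2 fires (10), giving compile_c.
Round 3 fires (8), giving cache_hit.
Round 4 fires (3), giving hdr_changed.
Round 5 fires (6), giving deploy_stage.
Closure: {artifact_signed, cache_hit, cache_stale, cfg_changed, compile_a, compile_b, compile_c, cond_1, cond_4, deploy_prod, deploy_stage, format_ok, gen_docs, hdr_changed, link_bin, link_lib, lint_clean, publish_ok, rollback_ready, run_integ, run_unit, src_changed, tag_release, tests_changed} — 24 facts.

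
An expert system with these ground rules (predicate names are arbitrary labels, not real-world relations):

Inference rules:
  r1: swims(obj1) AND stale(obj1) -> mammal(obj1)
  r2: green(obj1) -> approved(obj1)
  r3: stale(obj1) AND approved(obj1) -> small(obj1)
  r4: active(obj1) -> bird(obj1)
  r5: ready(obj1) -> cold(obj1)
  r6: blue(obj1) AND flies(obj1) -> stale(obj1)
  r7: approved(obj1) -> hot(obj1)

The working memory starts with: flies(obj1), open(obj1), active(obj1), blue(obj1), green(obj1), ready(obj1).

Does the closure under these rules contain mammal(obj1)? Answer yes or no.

no

Round 1: r2 [green(obj1) -> approved(obj1)]; r4 [active(obj1) -> bird(obj1)]; r5 [ready(obj1) -> cold(obj1)]; r6 [blue(obj1) AND flies(obj1) -> stale(obj1)]. New: approved(obj1), bird(obj1), cold(obj1), stale(obj1).
Round 2: r3 [stale(obj1) AND approved(obj1) -> small(obj1)]; r7 [approved(obj1) -> hot(obj1)]. New: small(obj1), hot(obj1).
Fixed point reached. mammal(obj1) is concluded only by r1; r1 needs swims(obj1) (never derived).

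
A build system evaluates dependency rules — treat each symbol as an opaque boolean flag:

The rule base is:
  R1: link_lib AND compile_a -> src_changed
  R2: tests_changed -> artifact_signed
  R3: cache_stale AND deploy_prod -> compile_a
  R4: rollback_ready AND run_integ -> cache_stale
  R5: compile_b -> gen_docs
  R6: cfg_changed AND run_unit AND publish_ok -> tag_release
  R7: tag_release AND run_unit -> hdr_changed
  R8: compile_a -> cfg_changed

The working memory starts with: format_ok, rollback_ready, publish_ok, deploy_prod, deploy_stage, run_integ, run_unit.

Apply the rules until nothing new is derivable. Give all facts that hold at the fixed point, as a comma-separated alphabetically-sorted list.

Round 1: R4 [rollback_ready AND run_integ -> cache_stale]. New: cache_stale.
Round 2: R3 [cache_stale AND deploy_prod -> compile_a]. New: compile_a.
Round 3: R8 [compile_a -> cfg_changed]. New: cfg_changed.
Round 4: R6 [cfg_changed AND run_unit AND publish_ok -> tag_release]. New: tag_release.
Round 5: R7 [tag_release AND run_unit -> hdr_changed]. New: hdr_changed.

cache_stale, cfg_changed, compile_a, deploy_prod, deploy_stage, format_ok, hdr_changed, publish_ok, rollback_ready, run_integ, run_unit, tag_release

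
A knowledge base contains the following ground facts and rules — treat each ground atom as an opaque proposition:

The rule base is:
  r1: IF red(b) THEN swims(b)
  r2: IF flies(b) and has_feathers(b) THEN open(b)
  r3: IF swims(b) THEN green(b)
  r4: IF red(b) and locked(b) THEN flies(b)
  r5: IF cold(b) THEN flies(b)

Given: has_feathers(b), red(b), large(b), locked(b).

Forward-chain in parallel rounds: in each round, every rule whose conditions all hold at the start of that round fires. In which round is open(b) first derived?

2

Round 1 — r1, r4, derive swims(b), flies(b).
Round 2 — r2, r3, derive open(b), green(b).
open(b) first appears in round 2.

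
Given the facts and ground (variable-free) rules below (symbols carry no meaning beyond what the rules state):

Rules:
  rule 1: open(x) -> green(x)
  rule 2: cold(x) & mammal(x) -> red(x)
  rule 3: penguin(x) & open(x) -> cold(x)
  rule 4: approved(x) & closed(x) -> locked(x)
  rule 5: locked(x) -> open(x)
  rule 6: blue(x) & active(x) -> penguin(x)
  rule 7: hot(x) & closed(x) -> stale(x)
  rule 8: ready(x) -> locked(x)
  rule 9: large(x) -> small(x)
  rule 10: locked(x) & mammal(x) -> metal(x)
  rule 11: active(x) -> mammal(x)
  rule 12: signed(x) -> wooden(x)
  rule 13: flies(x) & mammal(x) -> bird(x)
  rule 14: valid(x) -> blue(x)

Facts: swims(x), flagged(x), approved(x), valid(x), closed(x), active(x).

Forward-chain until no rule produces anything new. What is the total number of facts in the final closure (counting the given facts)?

Round 1 fires rule 4, rule 11, rule 14, giving locked(x), mammal(x), blue(x).
Round 2 fires rule 5, rule 6, rule 10, giving open(x), penguin(x), metal(x).
Round 3 fires rule 1, rule 3, giving green(x), cold(x).
Round 4 fires rule 2, giving red(x).
Closure: {active(x), approved(x), blue(x), closed(x), cold(x), flagged(x), green(x), locked(x), mammal(x), metal(x), open(x), penguin(x), red(x), swims(x), valid(x)} — 15 facts.

15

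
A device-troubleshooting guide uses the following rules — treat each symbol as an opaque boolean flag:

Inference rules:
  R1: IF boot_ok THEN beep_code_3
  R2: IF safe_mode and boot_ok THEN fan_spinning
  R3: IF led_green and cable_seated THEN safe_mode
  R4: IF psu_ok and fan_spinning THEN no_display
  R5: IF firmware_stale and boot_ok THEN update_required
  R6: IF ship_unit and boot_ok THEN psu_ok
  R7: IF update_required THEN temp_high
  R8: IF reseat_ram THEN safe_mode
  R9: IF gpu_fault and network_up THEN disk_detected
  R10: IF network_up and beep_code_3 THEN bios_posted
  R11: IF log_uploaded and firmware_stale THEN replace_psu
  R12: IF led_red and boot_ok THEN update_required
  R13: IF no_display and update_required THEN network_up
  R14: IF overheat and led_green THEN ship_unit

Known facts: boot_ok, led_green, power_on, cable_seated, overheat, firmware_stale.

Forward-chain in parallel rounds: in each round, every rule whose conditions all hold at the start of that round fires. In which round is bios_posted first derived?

5

[1] R1 [IF boot_ok THEN beep_code_3]; R3 [IF led_green and cable_seated THEN safe_mode]; R5 [IF firmware_stale and boot_ok THEN update_required]; R14 [IF overheat and led_green THEN ship_unit]. ⇒ new: beep_code_3, safe_mode, update_required, ship_unit.
[2] R2 [IF safe_mode and boot_ok THEN fan_spinning]; R6 [IF ship_unit and boot_ok THEN psu_ok]; R7 [IF update_required THEN temp_high]. ⇒ new: fan_spinning, psu_ok, temp_high.
[3] R4 [IF psu_ok and fan_spinning THEN no_display]. ⇒ new: no_display.
[4] R13 [IF no_display and update_required THEN network_up]. ⇒ new: network_up.
[5] R10 [IF network_up and beep_code_3 THEN bios_posted]. ⇒ new: bios_posted.
bios_posted first appears in round 5.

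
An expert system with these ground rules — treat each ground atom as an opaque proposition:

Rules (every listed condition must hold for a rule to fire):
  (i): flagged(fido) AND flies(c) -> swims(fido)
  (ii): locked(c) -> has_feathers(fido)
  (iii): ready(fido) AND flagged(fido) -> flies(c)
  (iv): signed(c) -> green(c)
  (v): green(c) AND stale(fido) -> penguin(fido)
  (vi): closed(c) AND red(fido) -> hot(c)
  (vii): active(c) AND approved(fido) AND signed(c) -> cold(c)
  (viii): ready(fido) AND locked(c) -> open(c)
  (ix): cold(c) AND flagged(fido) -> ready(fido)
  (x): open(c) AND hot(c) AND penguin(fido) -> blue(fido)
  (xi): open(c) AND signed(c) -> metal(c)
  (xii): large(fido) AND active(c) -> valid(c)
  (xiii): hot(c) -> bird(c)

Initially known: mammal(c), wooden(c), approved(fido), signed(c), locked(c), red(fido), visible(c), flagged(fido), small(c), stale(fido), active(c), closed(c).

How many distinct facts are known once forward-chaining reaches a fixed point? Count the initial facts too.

24

Round 1 fires (ii), (iv), (vi), (vii), giving has_feathers(fido), green(c), hot(c), cold(c).
Round 2 fires (v), (ix), (xiii), giving penguin(fido), ready(fido), bird(c).
Round 3 fires (iii), (viii), giving flies(c), open(c).
Round 4 fires (i), (x), (xi), giving swims(fido), blue(fido), metal(c).
Closure: {active(c), approved(fido), bird(c), blue(fido), closed(c), cold(c), flagged(fido), flies(c), green(c), has_feathers(fido), hot(c), locked(c), mammal(c), metal(c), open(c), penguin(fido), ready(fido), red(fido), signed(c), small(c), stale(fido), swims(fido), visible(c), wooden(c)} — 24 facts.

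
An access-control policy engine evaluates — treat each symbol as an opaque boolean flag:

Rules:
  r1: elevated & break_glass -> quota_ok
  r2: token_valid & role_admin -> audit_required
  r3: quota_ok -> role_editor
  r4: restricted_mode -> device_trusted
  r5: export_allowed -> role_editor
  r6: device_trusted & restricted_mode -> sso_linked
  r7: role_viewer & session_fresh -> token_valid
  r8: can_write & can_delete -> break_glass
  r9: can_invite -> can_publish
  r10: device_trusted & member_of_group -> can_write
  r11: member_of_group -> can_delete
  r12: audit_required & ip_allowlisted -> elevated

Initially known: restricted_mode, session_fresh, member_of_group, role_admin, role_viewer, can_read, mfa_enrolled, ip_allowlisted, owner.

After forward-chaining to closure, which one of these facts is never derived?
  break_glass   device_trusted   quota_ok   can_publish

Round 1: r4 [restricted_mode -> device_trusted]; r7 [role_viewer & session_fresh -> token_valid]; r11 [member_of_group -> can_delete]. Adds device_trusted, token_valid, can_delete.
Round 2: r2 [token_valid & role_admin -> audit_required]; r6 [device_trusted & restricted_mode -> sso_linked]; r10 [device_trusted & member_of_group -> can_write]. Adds audit_required, sso_linked, can_write.
Round 3: r8 [can_write & can_delete -> break_glass]; r12 [audit_required & ip_allowlisted -> elevated]. Adds break_glass, elevated.
Round 4: r1 [elevated & break_glass -> quota_ok]. Adds quota_ok.
Round 5: r3 [quota_ok -> role_editor]. Adds role_editor.
Derived: device_trusted (round 1), quota_ok (round 4), break_glass (round 3). can_publish never appears in any round.

can_publish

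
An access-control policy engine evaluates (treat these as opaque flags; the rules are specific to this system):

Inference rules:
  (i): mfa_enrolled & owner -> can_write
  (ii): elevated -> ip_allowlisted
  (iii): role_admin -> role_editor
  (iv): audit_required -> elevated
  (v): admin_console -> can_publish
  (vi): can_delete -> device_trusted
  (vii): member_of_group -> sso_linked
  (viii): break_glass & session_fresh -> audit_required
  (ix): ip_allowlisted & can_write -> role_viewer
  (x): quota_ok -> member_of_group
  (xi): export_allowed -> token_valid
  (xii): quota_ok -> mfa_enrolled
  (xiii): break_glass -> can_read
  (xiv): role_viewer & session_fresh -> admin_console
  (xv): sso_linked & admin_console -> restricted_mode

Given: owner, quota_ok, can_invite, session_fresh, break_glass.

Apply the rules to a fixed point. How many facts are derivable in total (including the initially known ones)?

Round 1 fires (viii), (x), (xii), (xiii), giving audit_required, member_of_group, mfa_enrolled, can_read.
Round 2 fires (i), (iv), (vii), giving can_write, elevated, sso_linked.
Round 3 fires (ii), giving ip_allowlisted.
Round 4 fires (ix), giving role_viewer.
Round 5 fires (xiv), giving admin_console.
Round 6 fires (v), (xv), giving can_publish, restricted_mode.
Closure: {admin_console, audit_required, break_glass, can_invite, can_publish, can_read, can_write, elevated, ip_allowlisted, member_of_group, mfa_enrolled, owner, quota_ok, restricted_mode, role_viewer, session_fresh, sso_linked} — 17 facts.

17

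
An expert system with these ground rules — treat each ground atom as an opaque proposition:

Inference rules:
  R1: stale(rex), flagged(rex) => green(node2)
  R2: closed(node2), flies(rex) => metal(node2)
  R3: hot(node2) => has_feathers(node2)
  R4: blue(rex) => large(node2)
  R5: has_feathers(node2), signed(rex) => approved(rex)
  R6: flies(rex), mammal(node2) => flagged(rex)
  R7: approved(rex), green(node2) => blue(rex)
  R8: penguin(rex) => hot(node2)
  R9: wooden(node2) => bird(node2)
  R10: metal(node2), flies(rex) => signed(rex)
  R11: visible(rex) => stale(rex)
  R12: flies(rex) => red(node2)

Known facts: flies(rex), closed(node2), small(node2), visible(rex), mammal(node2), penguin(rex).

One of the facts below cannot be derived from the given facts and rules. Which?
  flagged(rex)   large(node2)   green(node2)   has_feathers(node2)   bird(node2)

Round 1: R2 [closed(node2), flies(rex) => metal(node2)]; R6 [flies(rex), mammal(node2) => flagged(rex)]; R8 [penguin(rex) => hot(node2)]; R11 [visible(rex) => stale(rex)]; R12 [flies(rex) => red(node2)]. Adds metal(node2), flagged(rex), hot(node2), stale(rex), red(node2).
Round 2: R1 [stale(rex), flagged(rex) => green(node2)]; R3 [hot(node2) => has_feathers(node2)]; R10 [metal(node2), flies(rex) => signed(rex)]. Adds green(node2), has_feathers(node2), signed(rex).
Round 3: R5 [has_feathers(node2), signed(rex) => approved(rex)]. Adds approved(rex).
Round 4: R7 [approved(rex), green(node2) => blue(rex)]. Adds blue(rex).
Round 5: R4 [blue(rex) => large(node2)]. Adds large(node2).
Derived: flagged(rex) (round 1), large(node2) (round 5), has_feathers(node2) (round 2), green(node2) (round 2). bird(node2) never appears in any round.

bird(node2)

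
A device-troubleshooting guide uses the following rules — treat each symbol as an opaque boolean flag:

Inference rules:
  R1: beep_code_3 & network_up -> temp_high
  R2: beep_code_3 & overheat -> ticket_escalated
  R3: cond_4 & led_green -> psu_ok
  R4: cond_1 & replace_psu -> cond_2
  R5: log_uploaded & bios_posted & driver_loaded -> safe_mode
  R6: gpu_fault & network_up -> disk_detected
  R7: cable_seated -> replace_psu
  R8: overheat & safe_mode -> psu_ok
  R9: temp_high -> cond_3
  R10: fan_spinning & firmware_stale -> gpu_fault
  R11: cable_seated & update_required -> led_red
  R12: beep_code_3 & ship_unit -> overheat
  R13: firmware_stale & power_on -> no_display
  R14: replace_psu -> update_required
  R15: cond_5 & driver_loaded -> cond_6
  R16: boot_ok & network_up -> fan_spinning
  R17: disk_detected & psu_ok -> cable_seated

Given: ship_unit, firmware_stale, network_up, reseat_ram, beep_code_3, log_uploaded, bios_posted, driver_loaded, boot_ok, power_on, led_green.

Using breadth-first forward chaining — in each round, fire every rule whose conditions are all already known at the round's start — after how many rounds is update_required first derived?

6

[1] R1 [beep_code_3 & network_up -> temp_high]; R5 [log_uploaded & bios_posted & driver_loaded -> safe_mode]; R12 [beep_code_3 & ship_unit -> overheat]; R13 [firmware_stale & power_on -> no_display]; R16 [boot_ok & network_up -> fan_spinning]. ⇒ new: temp_high, safe_mode, overheat, no_display, fan_spinning.
[2] R2 [beep_code_3 & overheat -> ticket_escalated]; R8 [overheat & safe_mode -> psu_ok]; R9 [temp_high -> cond_3]; R10 [fan_spinning & firmware_stale -> gpu_fault]. ⇒ new: ticket_escalated, psu_ok, cond_3, gpu_fault.
[3] R6 [gpu_fault & network_up -> disk_detected]. ⇒ new: disk_detected.
[4] R17 [disk_detected & psu_ok -> cable_seated]. ⇒ new: cable_seated.
[5] R7 [cable_seated -> replace_psu]. ⇒ new: replace_psu.
[6] R14 [replace_psu -> update_required]. ⇒ new: update_required.
update_required first appears in round 6.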